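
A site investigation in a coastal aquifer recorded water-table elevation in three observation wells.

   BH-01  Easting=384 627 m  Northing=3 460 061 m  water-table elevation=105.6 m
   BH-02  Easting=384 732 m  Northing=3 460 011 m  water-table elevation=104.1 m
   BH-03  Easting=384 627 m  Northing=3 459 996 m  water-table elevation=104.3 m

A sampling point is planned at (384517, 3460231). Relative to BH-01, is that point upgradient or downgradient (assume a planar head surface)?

upgradient

Taking BH-01 as reference: BH-02−BH-01 = (105, -50, -1.5); BH-03−BH-01 = (0, -65, -1.3).
Solve a·Δx + b·Δy = Δh: det = 105·(-65) − 0·(-50) = -6825.
∂h/∂x = [(-1.5)·(-65) − (-1.3)·(-50)] / -6825 = -0.004762
∂h/∂y = [105·(-1.3) − 0·(-1.5)] / -6825 = +0.02000
Head at (384517, 3460231) = 105.6 + (-0.004762)·(-110) + (+0.02000)·(170) = 109.52 m.
That is higher than the 105.6 m at BH-01, so the point is upgradient.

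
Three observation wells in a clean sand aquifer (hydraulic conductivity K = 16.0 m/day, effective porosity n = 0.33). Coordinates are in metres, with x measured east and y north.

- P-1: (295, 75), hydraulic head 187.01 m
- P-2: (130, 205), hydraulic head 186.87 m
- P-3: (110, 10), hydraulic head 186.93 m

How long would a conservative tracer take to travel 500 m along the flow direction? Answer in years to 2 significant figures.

Differences from P-1: to P-2 (Δx, Δy, Δh) = (-165, 130, -0.14); to P-3 = (-185, -65, -0.08).
Solve a·Δx + b·Δy = Δh: det = (-165)·(-65) − (-185)·130 = 34775.
∂h/∂x = [(-0.14)·(-65) − (-0.08)·130] / 34775 = +0.0005607
∂h/∂y = [(-165)·(-0.08) − (-185)·(-0.14)] / 34775 = -0.0003652
|∇h| = √(0.0005607² + -0.0003652²) = 0.0006691
Seepage velocity v = K·i/n = 16.0 × 0.0006691 / 0.33 = 0.03244 m/day.
t = 500 / 0.03244 = 1.541e+04 days = 42.2 years.

42 years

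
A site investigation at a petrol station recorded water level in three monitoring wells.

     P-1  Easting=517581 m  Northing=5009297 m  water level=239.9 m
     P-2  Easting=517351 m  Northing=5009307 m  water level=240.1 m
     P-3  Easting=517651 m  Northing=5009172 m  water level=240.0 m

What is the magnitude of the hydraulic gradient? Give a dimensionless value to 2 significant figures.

0.0016

Differences from P-1: to P-2 (Δx, Δy, Δh) = (-230, 10, +0.2); to P-3 = (70, -125, +0.1).
Determinant of the coordinate differences = (-230)·(-125) − 70·10 = 28050.
∂h/∂x = [(+0.2)·(-125) − (+0.1)·10] / 28050 = -0.0009269
∂h/∂y = [(-230)·(+0.1) − 70·(+0.2)] / 28050 = -0.001319
|∇h| = √(-0.0009269² + -0.001319²) = 0.001612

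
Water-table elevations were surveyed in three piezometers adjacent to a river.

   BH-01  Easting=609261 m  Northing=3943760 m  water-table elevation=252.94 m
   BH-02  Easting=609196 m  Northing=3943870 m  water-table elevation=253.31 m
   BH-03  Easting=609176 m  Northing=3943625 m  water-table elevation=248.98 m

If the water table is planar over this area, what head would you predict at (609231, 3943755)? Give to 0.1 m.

252.2 m

With h = a·x + b·y + c and BH-01 as origin, the differences give:
  (-65)·a + 110·b = +0.37
  (-85)·a + (-135)·b = -3.96
Eliminate b (×(-135) and ×110, subtract): 18125·a = 385.650 → a = ∂h/∂x = +0.02128
Back-substitute: b = ∂h/∂y = +0.01594.
h(609231, 3943755) = 252.94 + (+0.02128)·(-30) + (+0.01594)·(-5) = 252.94 -0.638 -0.080 = 252.222 m.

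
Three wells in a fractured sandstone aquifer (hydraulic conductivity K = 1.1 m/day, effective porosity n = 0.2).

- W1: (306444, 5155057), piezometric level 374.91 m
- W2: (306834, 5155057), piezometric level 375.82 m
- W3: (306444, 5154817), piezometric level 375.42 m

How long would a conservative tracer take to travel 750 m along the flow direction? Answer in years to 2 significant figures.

∂h/∂x = (375.82 − 374.91) / (306834 − 306444) = +0.002333
∂h/∂y = (375.42 − 374.91) / (5154817 − 5155057) = -0.002125
|∇h| = √(0.002333² + -0.002125²) = 0.003156
Seepage velocity v = K·i/n = 1.1 × 0.003156 / 0.2 = 0.01736 m/day.
t = 750 / 0.01736 = 4.32e+04 days = 118 years.

120 years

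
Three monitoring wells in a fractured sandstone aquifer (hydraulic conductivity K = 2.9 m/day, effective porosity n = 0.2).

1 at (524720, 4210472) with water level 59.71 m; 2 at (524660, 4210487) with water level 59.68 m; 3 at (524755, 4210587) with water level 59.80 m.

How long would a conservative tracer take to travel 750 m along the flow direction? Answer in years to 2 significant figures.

Differences from 1: to 2 (Δx, Δy, Δh) = (-60, 15, -0.03); to 3 = (35, 115, +0.09).
Solve a·Δx + b·Δy = Δh: det = (-60)·115 − 35·15 = -7425.
∂h/∂x = [(-0.03)·115 − (+0.09)·15] / -7425 = +0.0006465
∂h/∂y = [(-60)·(+0.09) − 35·(-0.03)] / -7425 = +0.0005859
|∇h| = √(0.0006465² + 0.0005859²) = 0.0008725
Seepage velocity v = K·i/n = 2.9 × 0.0008725 / 0.2 = 0.01265 m/day.
t = 750 / 0.01265 = 5.929e+04 days = 162 years.

160 years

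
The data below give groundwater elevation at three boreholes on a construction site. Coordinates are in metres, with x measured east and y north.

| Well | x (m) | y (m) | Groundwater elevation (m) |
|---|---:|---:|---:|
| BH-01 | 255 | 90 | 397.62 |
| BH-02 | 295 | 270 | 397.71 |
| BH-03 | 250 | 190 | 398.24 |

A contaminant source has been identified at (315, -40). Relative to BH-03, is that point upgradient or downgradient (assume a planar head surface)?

downgradient

Differences from BH-01: to BH-02 (Δx, Δy, Δh) = (40, 180, +0.09); to BH-03 = (-5, 100, +0.62).
Solve a·Δx + b·Δy = Δh: det = 40·100 − (-5)·180 = 4900.
∂h/∂x = [(+0.09)·100 − (+0.62)·180] / 4900 = -0.02094
∂h/∂y = [40·(+0.62) − (-5)·(+0.09)] / 4900 = +0.005153
Head at (315, -40) = 397.62 + (-0.02094)·(60) + (+0.005153)·(-130) = 395.69 m.
That is lower than the 398.24 m at BH-03, so the point is downgradient.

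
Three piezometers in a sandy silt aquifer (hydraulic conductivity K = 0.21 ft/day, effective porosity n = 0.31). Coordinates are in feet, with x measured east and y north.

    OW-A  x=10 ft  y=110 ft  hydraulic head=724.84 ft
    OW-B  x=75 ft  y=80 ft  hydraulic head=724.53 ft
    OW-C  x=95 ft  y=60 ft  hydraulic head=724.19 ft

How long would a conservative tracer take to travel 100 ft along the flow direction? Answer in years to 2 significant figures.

Differences from OW-A: to OW-B (Δx, Δy, Δh) = (65, -30, -0.31); to OW-C = (85, -50, -0.65).
Solve a·Δx + b·Δy = Δh: det = 65·(-50) − 85·(-30) = -700.
∂h/∂x = [(-0.31)·(-50) − (-0.65)·(-30)] / -700 = +0.005714
∂h/∂y = [65·(-0.65) − 85·(-0.31)] / -700 = +0.02271
|∇h| = √(0.005714² + 0.02271²) = 0.02342
Seepage velocity v = K·i/n = 0.21 × 0.02342 / 0.31 = 0.01587 ft/day.
t = 100 / 0.01587 = 6301 days = 17.3 years.

17 years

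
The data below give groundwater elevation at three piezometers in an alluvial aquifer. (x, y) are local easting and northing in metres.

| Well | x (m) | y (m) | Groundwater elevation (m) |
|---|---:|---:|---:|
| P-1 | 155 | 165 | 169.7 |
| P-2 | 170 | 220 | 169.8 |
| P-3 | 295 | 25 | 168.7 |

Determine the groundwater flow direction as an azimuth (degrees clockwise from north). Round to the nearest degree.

125°

Taking P-1 as reference: P-2−P-1 = (15, 55, +0.1); P-3−P-1 = (140, -140, -1.0).
Solve a·Δx + b·Δy = Δh: det = 15·(-140) − 140·55 = -9800.
∂h/∂x = [(+0.1)·(-140) − (-1.0)·55] / -9800 = -0.004184
∂h/∂y = [15·(-1.0) − 140·(+0.1)] / -9800 = +0.002959
Flow direction (−∇h) has components (+0.004184 E, -0.002959 N).
Azimuth = atan2(E, N) = atan2(+0.004184, -0.002959) = 125.3° ≈ 125°.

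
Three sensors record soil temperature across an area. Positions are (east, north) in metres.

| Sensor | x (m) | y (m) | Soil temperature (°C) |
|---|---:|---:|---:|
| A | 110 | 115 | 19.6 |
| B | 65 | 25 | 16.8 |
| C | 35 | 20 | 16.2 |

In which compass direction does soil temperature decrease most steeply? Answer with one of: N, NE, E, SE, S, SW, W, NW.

With T = a·x + b·y + c and A as origin, the differences give:
  (-45)·a + (-90)·b = -2.8
  (-75)·a + (-95)·b = -3.4
Eliminate b (×(-95) and ×(-90), subtract): -2475·a = -40.00 → a = ∂T/∂x = +0.01616
Back-substitute: b = ∂T/∂y = +0.02303.
Steepest decrease is along −∇f = (-0.01616 E, -0.02303 N) → southwest.

SW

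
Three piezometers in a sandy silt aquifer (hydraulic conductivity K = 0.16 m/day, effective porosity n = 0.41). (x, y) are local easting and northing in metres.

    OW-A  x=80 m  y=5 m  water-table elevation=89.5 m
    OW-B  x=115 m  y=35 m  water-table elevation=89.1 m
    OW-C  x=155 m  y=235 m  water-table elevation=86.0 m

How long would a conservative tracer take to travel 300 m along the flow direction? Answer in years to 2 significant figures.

With h = a·x + b·y + c and OW-A as origin, the differences give:
  35·a + 30·b = -0.4
  75·a + 230·b = -3.5
Eliminate b (×230 and ×30, subtract): 5800·a = 13.00 → a = ∂h/∂x = +0.002241
Back-substitute: b = ∂h/∂y = -0.01595.
|∇h| = √(0.002241² + -0.01595²) = 0.01611
Seepage velocity v = K·i/n = 0.16 × 0.01611 / 0.41 = 0.006287 m/day.
t = 300 / 0.006287 = 4.772e+04 days = 131 years.

130 years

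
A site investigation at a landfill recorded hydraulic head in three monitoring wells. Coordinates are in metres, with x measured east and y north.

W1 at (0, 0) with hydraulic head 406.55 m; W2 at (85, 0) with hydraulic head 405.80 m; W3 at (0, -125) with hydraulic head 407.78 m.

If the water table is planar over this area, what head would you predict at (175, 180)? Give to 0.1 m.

403.2 m

∂h/∂x = (405.80 − 406.55) / (85 − 0) = -0.008824
∂h/∂y = (407.78 − 406.55) / (-125 − 0) = -0.009840
h(175, 180) = 406.55 + (-0.008824)·(175) + (-0.009840)·(180) = 406.55 -1.544 -1.771 = 403.235 m.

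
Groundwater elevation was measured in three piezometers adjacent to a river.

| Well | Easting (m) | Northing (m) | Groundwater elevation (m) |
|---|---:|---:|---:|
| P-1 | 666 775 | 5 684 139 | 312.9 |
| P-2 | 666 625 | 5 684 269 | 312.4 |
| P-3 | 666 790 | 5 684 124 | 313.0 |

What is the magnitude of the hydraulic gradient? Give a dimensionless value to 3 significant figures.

0.0310

With h = a·x + b·y + c and P-1 as origin, the differences give:
  (-150)·a + 130·b = -0.5
  15·a + (-15)·b = +0.1
Eliminate b (×(-15) and ×130, subtract): 300·a = -5.50 → a = ∂h/∂x = -0.01833
Back-substitute: b = ∂h/∂y = -0.02500.
|∇h| = √(-0.01833² + -0.02500²) = 0.031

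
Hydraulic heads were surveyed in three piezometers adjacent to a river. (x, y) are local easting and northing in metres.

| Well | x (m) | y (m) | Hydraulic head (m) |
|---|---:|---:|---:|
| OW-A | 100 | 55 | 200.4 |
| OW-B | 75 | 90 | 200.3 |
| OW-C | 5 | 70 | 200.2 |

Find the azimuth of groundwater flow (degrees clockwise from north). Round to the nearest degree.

309°

With h = a·x + b·y + c and OW-A as origin, the differences give:
  (-25)·a + 35·b = -0.1
  (-95)·a + 15·b = -0.2
Eliminate b (×15 and ×35, subtract): 2950·a = 5.50 → a = ∂h/∂x = +0.001864
Back-substitute: b = ∂h/∂y = -0.001525.
Flow direction (−∇h) has components (-0.001864 E, +0.001525 N).
Azimuth = atan2(E, N) = atan2(-0.001864, +0.001525) = 309.3° ≈ 309°.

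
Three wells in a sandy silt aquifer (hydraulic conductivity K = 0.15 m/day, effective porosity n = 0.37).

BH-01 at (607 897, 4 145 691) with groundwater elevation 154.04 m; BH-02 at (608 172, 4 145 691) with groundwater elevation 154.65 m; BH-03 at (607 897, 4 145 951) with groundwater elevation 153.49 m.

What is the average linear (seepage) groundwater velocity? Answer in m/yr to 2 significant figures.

∂h/∂x = (154.65 − 154.04) / (608172 − 607897) = +0.002218
∂h/∂y = (153.49 − 154.04) / (4145951 − 4145691) = -0.002115
|∇h| = √(0.002218² + -0.002115²) = 0.003065
Seepage velocity v = K·i/n = 0.15 × 0.003065 / 0.37 = 0.001243 m/day = 0.454 m/yr.

0.45 m/yr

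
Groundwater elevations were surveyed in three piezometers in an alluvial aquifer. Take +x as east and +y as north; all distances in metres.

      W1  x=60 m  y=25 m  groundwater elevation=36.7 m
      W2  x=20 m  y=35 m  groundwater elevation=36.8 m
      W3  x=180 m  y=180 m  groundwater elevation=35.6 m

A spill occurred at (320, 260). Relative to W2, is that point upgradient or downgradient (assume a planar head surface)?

With h = a·x + b·y + c and W1 as origin, the differences give:
  (-40)·a + 10·b = +0.1
  120·a + 155·b = -1.1
Eliminate b (×155 and ×10, subtract): -7400·a = 26.50 → a = ∂h/∂x = -0.003581
Back-substitute: b = ∂h/∂y = -0.004324.
Head at (320, 260) = 36.7 + (-0.003581)·(260) + (-0.004324)·(235) = 34.75 m.
That is lower than the 36.8 m at W2, so the point is downgradient.

downgradient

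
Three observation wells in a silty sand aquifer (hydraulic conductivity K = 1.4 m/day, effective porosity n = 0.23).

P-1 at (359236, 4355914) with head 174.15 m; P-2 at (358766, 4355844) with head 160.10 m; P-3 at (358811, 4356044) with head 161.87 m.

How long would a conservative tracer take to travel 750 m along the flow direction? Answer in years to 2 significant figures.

11 years

With h = a·x + b·y + c and P-1 as origin, the differences give:
  (-470)·a + (-70)·b = -14.05
  (-425)·a + 130·b = -12.28
Eliminate b (×130 and ×(-70), subtract): -90850·a = -2686.100 → a = ∂h/∂x = +0.02957
Back-substitute: b = ∂h/∂y = +0.002198.
|∇h| = √(0.02957² + 0.002198²) = 0.02965
Seepage velocity v = K·i/n = 1.4 × 0.02965 / 0.23 = 0.1805 m/day.
t = 750 / 0.1805 = 4155 days = 11.4 years.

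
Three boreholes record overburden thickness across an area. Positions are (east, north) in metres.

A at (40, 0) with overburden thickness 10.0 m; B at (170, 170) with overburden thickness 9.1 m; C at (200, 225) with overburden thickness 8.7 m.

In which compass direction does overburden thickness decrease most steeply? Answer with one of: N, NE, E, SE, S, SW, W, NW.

With d = a·x + b·y + c and A as origin, the differences give:
  130·a + 170·b = -0.9
  160·a + 225·b = -1.3
Eliminate b (×225 and ×170, subtract): 2050·a = 18.50 → a = ∂d/∂x = +0.009024
Back-substitute: b = ∂d/∂y = -0.01220.
Steepest decrease is along −∇f = (-0.009024 E, +0.01220 N) → northwest.

NW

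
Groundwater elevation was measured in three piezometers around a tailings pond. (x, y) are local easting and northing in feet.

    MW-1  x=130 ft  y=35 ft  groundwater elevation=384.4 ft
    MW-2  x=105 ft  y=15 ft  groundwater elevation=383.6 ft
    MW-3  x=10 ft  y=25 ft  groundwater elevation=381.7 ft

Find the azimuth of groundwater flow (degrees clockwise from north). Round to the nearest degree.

Taking MW-1 as reference: MW-2−MW-1 = (-25, -20, -0.8); MW-3−MW-1 = (-120, -10, -2.7).
Determinant of the coordinate differences = (-25)·(-10) − (-120)·(-20) = -2150.
∂h/∂x = [(-0.8)·(-10) − (-2.7)·(-20)] / -2150 = +0.02140
∂h/∂y = [(-25)·(-2.7) − (-120)·(-0.8)] / -2150 = +0.01326
Flow direction (−∇h) has components (-0.02140 E, -0.01326 N).
Azimuth = atan2(E, N) = atan2(-0.02140, -0.01326) = 238.2° ≈ 238°.

238°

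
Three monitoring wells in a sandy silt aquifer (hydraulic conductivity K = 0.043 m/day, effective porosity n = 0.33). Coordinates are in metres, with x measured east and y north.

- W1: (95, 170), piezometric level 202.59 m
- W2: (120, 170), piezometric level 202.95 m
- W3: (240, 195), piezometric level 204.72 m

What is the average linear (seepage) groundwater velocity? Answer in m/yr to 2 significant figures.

0.69 m/yr

Taking W1 as reference: W2−W1 = (25, 0, +0.36); W3−W1 = (145, 25, +2.13).
Determinant of the coordinate differences = 25·25 − 145·0 = 625.
∂h/∂x = [(+0.36)·25 − (+2.13)·0] / 625 = +0.01440
∂h/∂y = [25·(+2.13) − 145·(+0.36)] / 625 = +0.001680
|∇h| = √(0.01440² + 0.001680²) = 0.0145
Seepage velocity v = K·i/n = 0.043 × 0.0145 / 0.33 = 0.001889 m/day = 0.69 m/yr.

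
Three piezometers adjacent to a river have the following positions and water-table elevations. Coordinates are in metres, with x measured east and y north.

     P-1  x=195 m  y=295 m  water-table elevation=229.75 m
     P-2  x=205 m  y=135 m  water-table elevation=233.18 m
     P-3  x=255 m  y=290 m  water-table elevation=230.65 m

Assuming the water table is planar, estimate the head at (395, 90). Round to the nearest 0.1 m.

236.6 m

With h = a·x + b·y + c and P-1 as origin, the differences give:
  10·a + (-160)·b = +3.43
  60·a + (-5)·b = +0.90
Eliminate b (×(-5) and ×(-160), subtract): 9550·a = 126.850 → a = ∂h/∂x = +0.01328
Back-substitute: b = ∂h/∂y = -0.02061.
h(395, 90) = 229.75 + (+0.01328)·(200) + (-0.02061)·(-205) = 229.75 +2.657 +4.225 = 236.631 m.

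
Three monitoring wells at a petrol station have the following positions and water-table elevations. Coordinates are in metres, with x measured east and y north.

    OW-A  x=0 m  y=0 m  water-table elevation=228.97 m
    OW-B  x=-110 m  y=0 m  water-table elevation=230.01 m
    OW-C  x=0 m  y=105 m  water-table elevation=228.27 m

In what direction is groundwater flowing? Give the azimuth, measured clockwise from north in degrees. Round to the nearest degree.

∂h/∂x = (230.01 − 228.97) / (-110 − 0) = -0.009455
∂h/∂y = (228.27 − 228.97) / (105 − 0) = -0.006667
Flow direction (−∇h) has components (+0.009455 E, +0.006667 N).
Azimuth = atan2(E, N) = atan2(+0.009455, +0.006667) = 54.8° ≈ 055°.

055°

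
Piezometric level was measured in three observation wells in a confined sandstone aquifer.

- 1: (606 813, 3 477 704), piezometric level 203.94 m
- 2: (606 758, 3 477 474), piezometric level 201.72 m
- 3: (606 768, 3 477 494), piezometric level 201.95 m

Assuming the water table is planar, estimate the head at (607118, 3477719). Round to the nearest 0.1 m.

206.2 m

Three-point gradient (reference 1): Δ to 2 = (-55, -230, -2.22), Δ to 3 = (-45, -210, -1.99).
∂h/∂x = +0.007083, ∂h/∂y = +0.007958 (det = 1200).
h(607118, 3477719) = 203.94 + (+0.007083)·(305) + (+0.007958)·(15) = 203.94 +2.160 +0.119 = 206.220 m.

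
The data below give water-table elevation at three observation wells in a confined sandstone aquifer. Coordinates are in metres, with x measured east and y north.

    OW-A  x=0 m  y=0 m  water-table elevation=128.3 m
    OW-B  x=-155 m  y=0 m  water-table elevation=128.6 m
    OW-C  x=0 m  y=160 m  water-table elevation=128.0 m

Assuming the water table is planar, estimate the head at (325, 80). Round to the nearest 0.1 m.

∂h/∂x = (128.6 − 128.3) / (-155 − 0) = -0.001935
∂h/∂y = (128.0 − 128.3) / (160 − 0) = -0.001875
h(325, 80) = 128.3 + (-0.001935)·(325) + (-0.001875)·(80) = 128.3 -0.629 -0.150 = 127.521 m.

127.5 m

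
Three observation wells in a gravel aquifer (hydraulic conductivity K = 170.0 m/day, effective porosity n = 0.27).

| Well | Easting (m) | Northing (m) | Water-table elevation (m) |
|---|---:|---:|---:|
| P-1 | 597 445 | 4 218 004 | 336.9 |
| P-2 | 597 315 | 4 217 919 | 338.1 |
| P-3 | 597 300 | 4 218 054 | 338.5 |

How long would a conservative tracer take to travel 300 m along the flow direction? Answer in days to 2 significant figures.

45 days

Taking P-1 as reference: P-2−P-1 = (-130, -85, +1.2); P-3−P-1 = (-145, 50, +1.6).
Solve a·Δx + b·Δy = Δh: det = (-130)·50 − (-145)·(-85) = -18825.
∂h/∂x = [(+1.2)·50 − (+1.6)·(-85)] / -18825 = -0.01041
∂h/∂y = [(-130)·(+1.6) − (-145)·(+1.2)] / -18825 = +0.001806
|∇h| = √(-0.01041² + 0.001806²) = 0.01057
Seepage velocity v = K·i/n = 170.0 × 0.01057 / 0.27 = 6.655 m/day.
t = 300 / 6.655 = 45.08 days.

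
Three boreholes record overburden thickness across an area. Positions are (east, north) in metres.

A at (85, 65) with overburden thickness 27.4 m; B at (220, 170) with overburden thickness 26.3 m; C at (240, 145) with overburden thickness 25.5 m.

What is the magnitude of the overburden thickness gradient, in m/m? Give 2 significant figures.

0.026 m/m

Differences from A: to B (Δx, Δy, Δh) = (135, 105, -1.1); to C = (155, 80, -1.9).
Determinant of the coordinate differences = 135·80 − 155·105 = -5475.
∂d/∂x = [(-1.1)·80 − (-1.9)·105] / -5475 = -0.02037
∂d/∂y = [135·(-1.9) − 155·(-1.1)] / -5475 = +0.01571
|∇f| = √(-0.02037² + 0.01571²) = 0.02572 m/m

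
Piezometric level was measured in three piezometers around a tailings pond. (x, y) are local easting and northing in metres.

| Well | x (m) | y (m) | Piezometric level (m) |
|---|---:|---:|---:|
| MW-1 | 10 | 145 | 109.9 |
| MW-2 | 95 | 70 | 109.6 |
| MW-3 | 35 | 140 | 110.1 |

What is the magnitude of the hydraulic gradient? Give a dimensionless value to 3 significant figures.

0.0204

Three-point gradient (reference MW-1): Δ to MW-2 = (85, -75, -0.3), Δ to MW-3 = (25, -5, +0.2).
∂h/∂x = +0.01138, ∂h/∂y = +0.01690 (det = 1450).
|∇h| = √(0.01138² + 0.01690²) = 0.02037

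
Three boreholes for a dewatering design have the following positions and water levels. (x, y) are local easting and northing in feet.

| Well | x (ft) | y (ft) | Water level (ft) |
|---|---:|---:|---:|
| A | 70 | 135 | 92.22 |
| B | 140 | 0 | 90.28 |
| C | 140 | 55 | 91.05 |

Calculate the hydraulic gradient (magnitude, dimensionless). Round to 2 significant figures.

Differences from A: to B (Δx, Δy, Δh) = (70, -135, -1.94); to C = (70, -80, -1.17).
Solve a·Δx + b·Δy = Δh: det = 70·(-80) − 70·(-135) = 3850.
∂h/∂x = [(-1.94)·(-80) − (-1.17)·(-135)] / 3850 = -0.0007143
∂h/∂y = [70·(-1.17) − 70·(-1.94)] / 3850 = +0.01400
|∇h| = √(-0.0007143² + 0.01400²) = 0.01402

0.014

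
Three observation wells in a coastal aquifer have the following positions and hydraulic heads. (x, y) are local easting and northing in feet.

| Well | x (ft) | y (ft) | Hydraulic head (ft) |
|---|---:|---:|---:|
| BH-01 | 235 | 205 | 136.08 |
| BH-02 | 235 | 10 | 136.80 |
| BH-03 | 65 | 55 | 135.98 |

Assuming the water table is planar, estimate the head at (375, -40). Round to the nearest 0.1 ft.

137.5 ft

With h = a·x + b·y + c and BH-01 as origin, the differences give:
  0·a + (-195)·b = +0.72
  (-170)·a + (-150)·b = -0.10
Eliminate b (×(-150) and ×(-195), subtract): -33150·a = -127.500 → a = ∂h/∂x = +0.003846
Back-substitute: b = ∂h/∂y = -0.003692.
h(375, -40) = 136.08 + (+0.003846)·(140) + (-0.003692)·(-245) = 136.08 +0.538 +0.905 = 137.523 ft.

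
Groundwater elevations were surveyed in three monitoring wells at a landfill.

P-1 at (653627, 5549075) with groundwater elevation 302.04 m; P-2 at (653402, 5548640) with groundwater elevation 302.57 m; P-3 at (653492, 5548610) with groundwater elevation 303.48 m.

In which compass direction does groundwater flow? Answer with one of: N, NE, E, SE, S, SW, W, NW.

With h = a·x + b·y + c and P-1 as origin, the differences give:
  (-225)·a + (-435)·b = +0.53
  (-135)·a + (-465)·b = +1.44
Eliminate b (×(-465) and ×(-435), subtract): 45900·a = 379.950 → a = ∂h/∂x = +0.008278
Back-substitute: b = ∂h/∂y = -0.005500.
Flow = −∇h = (-0.008278 east, +0.005500 north), which points northwest.

NW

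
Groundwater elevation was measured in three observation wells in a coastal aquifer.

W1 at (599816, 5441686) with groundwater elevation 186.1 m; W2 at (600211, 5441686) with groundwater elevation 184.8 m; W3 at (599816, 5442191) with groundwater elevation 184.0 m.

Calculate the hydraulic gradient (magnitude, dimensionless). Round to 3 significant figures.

∂h/∂x = (184.8 − 186.1) / (600211 − 599816) = -0.003291
∂h/∂y = (184.0 − 186.1) / (5442191 − 5441686) = -0.004158
|∇h| = √(-0.003291² + -0.004158²) = 0.005303

0.00530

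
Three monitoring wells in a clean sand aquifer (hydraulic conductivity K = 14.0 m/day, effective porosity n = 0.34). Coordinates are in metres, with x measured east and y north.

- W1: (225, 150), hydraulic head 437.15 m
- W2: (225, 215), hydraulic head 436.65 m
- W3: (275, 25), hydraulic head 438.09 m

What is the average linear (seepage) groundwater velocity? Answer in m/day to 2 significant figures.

Taking W1 as reference: W2−W1 = (0, 65, -0.50); W3−W1 = (50, -125, +0.94).
Determinant of the coordinate differences = 0·(-125) − 50·65 = -3250.
∂h/∂x = [(-0.50)·(-125) − (+0.94)·65] / -3250 = -0.0004308
∂h/∂y = [0·(+0.94) − 50·(-0.50)] / -3250 = -0.007692
|∇h| = √(-0.0004308² + -0.007692²) = 0.007704
Seepage velocity v = K·i/n = 14.0 × 0.007704 / 0.34 = 0.3172 m/day.

0.32 m/day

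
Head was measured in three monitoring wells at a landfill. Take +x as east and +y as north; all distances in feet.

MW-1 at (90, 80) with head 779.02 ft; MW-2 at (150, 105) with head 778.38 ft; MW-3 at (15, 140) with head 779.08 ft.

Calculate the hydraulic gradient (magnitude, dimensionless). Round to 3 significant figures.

With h = a·x + b·y + c and MW-1 as origin, the differences give:
  60·a + 25·b = -0.64
  (-75)·a + 60·b = +0.06
Eliminate b (×60 and ×25, subtract): 5475·a = -39.900 → a = ∂h/∂x = -0.007288
Back-substitute: b = ∂h/∂y = -0.008110.
|∇h| = √(-0.007288² + -0.008110²) = 0.0109

0.0109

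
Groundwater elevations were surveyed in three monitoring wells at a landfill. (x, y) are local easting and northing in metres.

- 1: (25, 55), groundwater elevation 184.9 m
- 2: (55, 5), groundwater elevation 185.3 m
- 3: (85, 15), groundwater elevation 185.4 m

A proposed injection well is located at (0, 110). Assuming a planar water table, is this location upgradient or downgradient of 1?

Taking 1 as reference: 2−1 = (30, -50, +0.4); 3−1 = (60, -40, +0.5).
Solve a·Δx + b·Δy = Δh: det = 30·(-40) − 60·(-50) = 1800.
∂h/∂x = [(+0.4)·(-40) − (+0.5)·(-50)] / 1800 = +0.005000
∂h/∂y = [30·(+0.5) − 60·(+0.4)] / 1800 = -0.005000
Head at (0, 110) = 184.9 + (+0.005000)·(-25) + (-0.005000)·(55) = 184.50 m.
That is lower than the 184.9 m at 1, so the point is downgradient.

downgradient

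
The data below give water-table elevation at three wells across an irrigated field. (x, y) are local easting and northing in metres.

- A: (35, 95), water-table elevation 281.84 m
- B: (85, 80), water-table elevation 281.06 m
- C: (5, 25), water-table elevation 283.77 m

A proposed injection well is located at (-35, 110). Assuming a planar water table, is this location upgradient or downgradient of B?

Taking A as reference: B−A = (50, -15, -0.78); C−A = (-30, -70, +1.93).
Determinant of the coordinate differences = 50·(-70) − (-30)·(-15) = -3950.
∂h/∂x = [(-0.78)·(-70) − (+1.93)·(-15)] / -3950 = -0.02115
∂h/∂y = [50·(+1.93) − (-30)·(-0.78)] / -3950 = -0.01851
Head at (-35, 110) = 281.84 + (-0.02115)·(-70) + (-0.01851)·(15) = 283.04 m.
That is higher than the 281.06 m at B, so the point is upgradient.

upgradient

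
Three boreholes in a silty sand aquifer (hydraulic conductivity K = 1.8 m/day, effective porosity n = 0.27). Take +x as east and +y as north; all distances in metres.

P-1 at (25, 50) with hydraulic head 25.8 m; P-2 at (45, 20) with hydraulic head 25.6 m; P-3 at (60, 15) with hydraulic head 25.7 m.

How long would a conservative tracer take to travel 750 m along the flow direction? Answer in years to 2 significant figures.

17 years

With h = a·x + b·y + c and P-1 as origin, the differences give:
  20·a + (-30)·b = -0.2
  35·a + (-35)·b = -0.1
Eliminate b (×(-35) and ×(-30), subtract): 350·a = 4.00 → a = ∂h/∂x = +0.01143
Back-substitute: b = ∂h/∂y = +0.01429.
|∇h| = √(0.01143² + 0.01429²) = 0.0183
Seepage velocity v = K·i/n = 1.8 × 0.0183 / 0.27 = 0.122 m/day.
t = 750 / 0.122 = 6148 days = 16.8 years.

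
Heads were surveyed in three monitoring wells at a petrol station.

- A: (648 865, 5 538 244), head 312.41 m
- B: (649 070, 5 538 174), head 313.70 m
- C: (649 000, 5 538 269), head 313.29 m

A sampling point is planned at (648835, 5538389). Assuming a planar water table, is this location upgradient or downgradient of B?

Taking A as reference: B−A = (205, -70, +1.29); C−A = (135, 25, +0.88).
Determinant of the coordinate differences = 205·25 − 135·(-70) = 14575.
∂h/∂x = [(+1.29)·25 − (+0.88)·(-70)] / 14575 = +0.006439
∂h/∂y = [205·(+0.88) − 135·(+1.29)] / 14575 = +0.0004288
Head at (648835, 5538389) = 312.41 + (+0.006439)·(-30) + (+0.0004288)·(145) = 312.28 m.
That is lower than the 313.70 m at B, so the point is downgradient.

downgradient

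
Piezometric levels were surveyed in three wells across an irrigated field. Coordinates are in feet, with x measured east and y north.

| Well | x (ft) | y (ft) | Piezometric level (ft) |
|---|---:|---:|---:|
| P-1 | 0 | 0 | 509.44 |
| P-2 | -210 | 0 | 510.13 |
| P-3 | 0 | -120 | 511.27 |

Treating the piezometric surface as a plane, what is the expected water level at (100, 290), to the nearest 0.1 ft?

504.7 ft

∂h/∂x = (510.13 − 509.44) / (-210 − 0) = -0.003286
∂h/∂y = (511.27 − 509.44) / (-120 − 0) = -0.01525
h(100, 290) = 509.44 + (-0.003286)·(100) + (-0.01525)·(290) = 509.44 -0.329 -4.422 = 504.689 ft.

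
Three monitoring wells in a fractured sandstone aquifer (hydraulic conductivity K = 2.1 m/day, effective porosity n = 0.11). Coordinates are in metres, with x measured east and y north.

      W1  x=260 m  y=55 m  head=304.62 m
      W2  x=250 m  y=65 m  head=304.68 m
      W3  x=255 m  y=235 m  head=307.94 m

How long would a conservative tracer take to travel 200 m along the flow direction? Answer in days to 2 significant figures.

Taking W1 as reference: W2−W1 = (-10, 10, +0.06); W3−W1 = (-5, 180, +3.32).
Determinant of the coordinate differences = (-10)·180 − (-5)·10 = -1750.
∂h/∂x = [(+0.06)·180 − (+3.32)·10] / -1750 = +0.01280
∂h/∂y = [(-10)·(+3.32) − (-5)·(+0.06)] / -1750 = +0.01880
|∇h| = √(0.01280² + 0.01880²) = 0.02274
Seepage velocity v = K·i/n = 2.1 × 0.02274 / 0.11 = 0.4341 m/day.
t = 200 / 0.4341 = 460.7 days.

460 days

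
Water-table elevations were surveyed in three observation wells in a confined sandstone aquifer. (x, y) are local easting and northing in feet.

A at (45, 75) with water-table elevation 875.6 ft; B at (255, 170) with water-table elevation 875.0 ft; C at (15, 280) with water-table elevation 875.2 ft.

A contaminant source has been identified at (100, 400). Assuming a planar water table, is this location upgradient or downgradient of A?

Differences from A: to B (Δx, Δy, Δh) = (210, 95, -0.6); to C = (-30, 205, -0.4).
Determinant of the coordinate differences = 210·205 − (-30)·95 = 45900.
∂h/∂x = [(-0.6)·205 − (-0.4)·95] / 45900 = -0.001852
∂h/∂y = [210·(-0.4) − (-30)·(-0.6)] / 45900 = -0.002222
Head at (100, 400) = 875.6 + (-0.001852)·(55) + (-0.002222)·(325) = 874.78 ft.
That is lower than the 875.6 ft at A, so the point is downgradient.

downgradient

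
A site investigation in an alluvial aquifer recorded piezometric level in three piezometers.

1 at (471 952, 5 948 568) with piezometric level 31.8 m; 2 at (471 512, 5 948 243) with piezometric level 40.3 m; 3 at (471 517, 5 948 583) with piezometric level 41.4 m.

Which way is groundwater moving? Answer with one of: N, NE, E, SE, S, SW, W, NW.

With h = a·x + b·y + c and 1 as origin, the differences give:
  (-440)·a + (-325)·b = +8.5
  (-435)·a + 15·b = +9.6
Eliminate b (×15 and ×(-325), subtract): -147975·a = 3247.50 → a = ∂h/∂x = -0.02195
Back-substitute: b = ∂h/∂y = +0.003558.
Flow = −∇h = (+0.02195 east, -0.003558 north), which points east.

E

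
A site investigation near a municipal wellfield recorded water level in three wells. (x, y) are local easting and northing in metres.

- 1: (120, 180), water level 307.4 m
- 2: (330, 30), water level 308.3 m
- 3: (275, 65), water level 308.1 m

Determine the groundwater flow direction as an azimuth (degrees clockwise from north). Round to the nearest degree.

011°

Taking 1 as reference: 2−1 = (210, -150, +0.9); 3−1 = (155, -115, +0.7).
Determinant of the coordinate differences = 210·(-115) − 155·(-150) = -900.
∂h/∂x = [(+0.9)·(-115) − (+0.7)·(-150)] / -900 = -0.001667
∂h/∂y = [210·(+0.7) − 155·(+0.9)] / -900 = -0.008333
Flow direction (−∇h) has components (+0.001667 E, +0.008333 N).
Azimuth = atan2(E, N) = atan2(+0.001667, +0.008333) = 11.3° ≈ 011°.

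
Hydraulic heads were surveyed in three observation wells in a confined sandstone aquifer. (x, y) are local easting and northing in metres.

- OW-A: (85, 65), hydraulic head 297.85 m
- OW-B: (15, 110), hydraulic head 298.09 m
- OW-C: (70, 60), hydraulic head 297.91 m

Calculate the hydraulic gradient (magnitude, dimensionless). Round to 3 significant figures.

Taking OW-A as reference: OW-B−OW-A = (-70, 45, +0.24); OW-C−OW-A = (-15, -5, +0.06).
Solve a·Δx + b·Δy = Δh: det = (-70)·(-5) − (-15)·45 = 1025.
∂h/∂x = [(+0.24)·(-5) − (+0.06)·45] / 1025 = -0.003805
∂h/∂y = [(-70)·(+0.06) − (-15)·(+0.24)] / 1025 = -0.0005854
|∇h| = √(-0.003805² + -0.0005854²) = 0.00385

0.00385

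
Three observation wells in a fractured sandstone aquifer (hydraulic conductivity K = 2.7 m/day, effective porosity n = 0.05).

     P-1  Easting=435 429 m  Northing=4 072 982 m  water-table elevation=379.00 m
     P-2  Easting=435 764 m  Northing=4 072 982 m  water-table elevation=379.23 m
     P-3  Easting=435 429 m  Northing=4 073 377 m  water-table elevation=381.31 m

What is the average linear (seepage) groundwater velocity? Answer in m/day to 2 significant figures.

0.32 m/day

∂h/∂x = (379.23 − 379.00) / (435764 − 435429) = +0.0006866
∂h/∂y = (381.31 − 379.00) / (4073377 − 4072982) = +0.005848
|∇h| = √(0.0006866² + 0.005848²) = 0.005888
Seepage velocity v = K·i/n = 2.7 × 0.005888 / 0.05 = 0.318 m/day.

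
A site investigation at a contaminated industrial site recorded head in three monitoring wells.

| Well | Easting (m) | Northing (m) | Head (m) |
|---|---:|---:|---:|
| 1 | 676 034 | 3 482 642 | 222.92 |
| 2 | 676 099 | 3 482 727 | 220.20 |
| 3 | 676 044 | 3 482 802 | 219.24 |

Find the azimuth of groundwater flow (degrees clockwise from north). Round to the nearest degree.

With h = a·x + b·y + c and 1 as origin, the differences give:
  65·a + 85·b = -2.72
  10·a + 160·b = -3.68
Eliminate b (×160 and ×85, subtract): 9550·a = -122.400 → a = ∂h/∂x = -0.01282
Back-substitute: b = ∂h/∂y = -0.02220.
Flow direction (−∇h) has components (+0.01282 E, +0.02220 N).
Azimuth = atan2(E, N) = atan2(+0.01282, +0.02220) = 30.0° ≈ 030°.

030°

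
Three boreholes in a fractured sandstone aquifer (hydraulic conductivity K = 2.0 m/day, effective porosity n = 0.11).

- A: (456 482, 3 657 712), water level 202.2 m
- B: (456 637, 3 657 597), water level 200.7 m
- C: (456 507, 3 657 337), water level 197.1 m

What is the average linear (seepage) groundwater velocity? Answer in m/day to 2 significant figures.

Three-point gradient (reference A): Δ to B = (155, -115, -1.5), Δ to C = (25, -375, -5.1).
∂h/∂x = +0.0004344, ∂h/∂y = +0.01363 (det = -55250).
|∇h| = √(0.0004344² + 0.01363²) = 0.01364
Seepage velocity v = K·i/n = 2.0 × 0.01364 / 0.11 = 0.248 m/day.

0.25 m/day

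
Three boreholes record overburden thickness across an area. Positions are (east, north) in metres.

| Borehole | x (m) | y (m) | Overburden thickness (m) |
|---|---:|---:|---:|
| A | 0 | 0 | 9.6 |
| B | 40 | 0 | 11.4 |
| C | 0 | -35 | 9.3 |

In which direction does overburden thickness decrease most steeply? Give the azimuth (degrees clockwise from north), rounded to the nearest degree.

259°

∂d/∂x = (11.4 − 9.6) / (40 − 0) = +0.04500
∂d/∂y = (9.3 − 9.6) / (-35 − 0) = +0.008571
Steepest decrease is along −∇f: components (-0.04500 E, -0.008571 N).
Azimuth = atan2(-0.04500, -0.008571) = 259.2° ≈ 259°.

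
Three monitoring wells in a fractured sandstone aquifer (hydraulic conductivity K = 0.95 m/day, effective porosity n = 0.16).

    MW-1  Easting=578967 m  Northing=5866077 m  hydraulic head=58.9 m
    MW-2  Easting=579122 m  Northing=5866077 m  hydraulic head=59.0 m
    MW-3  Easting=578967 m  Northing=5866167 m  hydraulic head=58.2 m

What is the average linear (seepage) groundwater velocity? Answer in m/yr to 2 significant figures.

∂h/∂x = (59.0 − 58.9) / (579122 − 578967) = +0.0006452
∂h/∂y = (58.2 − 58.9) / (5866167 − 5866077) = -0.007778
|∇h| = √(0.0006452² + -0.007778²) = 0.007805
Seepage velocity v = K·i/n = 0.95 × 0.007805 / 0.16 = 0.04634 m/day = 16.93 m/yr.

17 m/yr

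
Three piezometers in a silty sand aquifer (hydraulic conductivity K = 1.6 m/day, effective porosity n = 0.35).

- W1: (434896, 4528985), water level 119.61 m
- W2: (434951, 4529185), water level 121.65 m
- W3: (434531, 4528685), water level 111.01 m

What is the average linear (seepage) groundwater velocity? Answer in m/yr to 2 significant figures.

34 m/yr

Three-point gradient (reference W1): Δ to W2 = (55, 200, +2.04), Δ to W3 = (-365, -300, -8.60).
∂h/∂x = +0.01961, ∂h/∂y = +0.004807 (det = 56500).
|∇h| = √(0.01961² + 0.004807²) = 0.02019
Seepage velocity v = K·i/n = 1.6 × 0.02019 / 0.35 = 0.0923 m/day = 33.71 m/yr.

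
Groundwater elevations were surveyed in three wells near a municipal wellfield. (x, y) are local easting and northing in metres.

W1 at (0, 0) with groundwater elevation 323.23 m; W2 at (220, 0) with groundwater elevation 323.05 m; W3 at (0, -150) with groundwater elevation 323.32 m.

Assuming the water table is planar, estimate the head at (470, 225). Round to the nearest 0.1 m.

∂h/∂x = (323.05 − 323.23) / (220 − 0) = -0.0008182
∂h/∂y = (323.32 − 323.23) / (-150 − 0) = -0.0006000
h(470, 225) = 323.23 + (-0.0008182)·(470) + (-0.0006000)·(225) = 323.23 -0.385 -0.135 = 322.710 m.

322.7 m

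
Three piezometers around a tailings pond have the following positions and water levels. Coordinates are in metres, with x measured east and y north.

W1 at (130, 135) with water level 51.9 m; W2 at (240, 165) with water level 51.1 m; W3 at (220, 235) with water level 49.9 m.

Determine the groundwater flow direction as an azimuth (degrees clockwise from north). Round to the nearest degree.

008°

With h = a·x + b·y + c and W1 as origin, the differences give:
  110·a + 30·b = -0.8
  90·a + 100·b = -2.0
Eliminate b (×100 and ×30, subtract): 8300·a = -20.00 → a = ∂h/∂x = -0.002410
Back-substitute: b = ∂h/∂y = -0.01783.
Flow direction (−∇h) has components (+0.002410 E, +0.01783 N).
Azimuth = atan2(E, N) = atan2(+0.002410, +0.01783) = 7.7° ≈ 008°.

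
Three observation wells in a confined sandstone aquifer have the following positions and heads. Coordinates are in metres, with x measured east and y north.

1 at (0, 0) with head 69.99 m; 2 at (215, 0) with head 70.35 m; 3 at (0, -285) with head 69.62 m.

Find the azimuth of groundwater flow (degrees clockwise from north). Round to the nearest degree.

232°

∂h/∂x = (70.35 − 69.99) / (215 − 0) = +0.001674
∂h/∂y = (69.62 − 69.99) / (-285 − 0) = +0.001298
Flow direction (−∇h) has components (-0.001674 E, -0.001298 N).
Azimuth = atan2(E, N) = atan2(-0.001674, -0.001298) = 232.2° ≈ 232°.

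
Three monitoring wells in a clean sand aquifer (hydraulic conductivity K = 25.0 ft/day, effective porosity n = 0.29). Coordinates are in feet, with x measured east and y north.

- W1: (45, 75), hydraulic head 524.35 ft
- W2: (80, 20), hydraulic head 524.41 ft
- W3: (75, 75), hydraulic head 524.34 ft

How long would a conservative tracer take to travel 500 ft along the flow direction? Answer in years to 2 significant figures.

12 years

Differences from W1: to W2 (Δx, Δy, Δh) = (35, -55, +0.06); to W3 = (30, 0, -0.01).
Solve a·Δx + b·Δy = Δh: det = 35·0 − 30·(-55) = 1650.
∂h/∂x = [(+0.06)·0 − (-0.01)·(-55)] / 1650 = -0.0003333
∂h/∂y = [35·(-0.01) − 30·(+0.06)] / 1650 = -0.001303
|∇h| = √(-0.0003333² + -0.001303²) = 0.001345
Seepage velocity v = K·i/n = 25.0 × 0.001345 / 0.29 = 0.1159 ft/day.
t = 500 / 0.1159 = 4314 days = 11.8 years.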